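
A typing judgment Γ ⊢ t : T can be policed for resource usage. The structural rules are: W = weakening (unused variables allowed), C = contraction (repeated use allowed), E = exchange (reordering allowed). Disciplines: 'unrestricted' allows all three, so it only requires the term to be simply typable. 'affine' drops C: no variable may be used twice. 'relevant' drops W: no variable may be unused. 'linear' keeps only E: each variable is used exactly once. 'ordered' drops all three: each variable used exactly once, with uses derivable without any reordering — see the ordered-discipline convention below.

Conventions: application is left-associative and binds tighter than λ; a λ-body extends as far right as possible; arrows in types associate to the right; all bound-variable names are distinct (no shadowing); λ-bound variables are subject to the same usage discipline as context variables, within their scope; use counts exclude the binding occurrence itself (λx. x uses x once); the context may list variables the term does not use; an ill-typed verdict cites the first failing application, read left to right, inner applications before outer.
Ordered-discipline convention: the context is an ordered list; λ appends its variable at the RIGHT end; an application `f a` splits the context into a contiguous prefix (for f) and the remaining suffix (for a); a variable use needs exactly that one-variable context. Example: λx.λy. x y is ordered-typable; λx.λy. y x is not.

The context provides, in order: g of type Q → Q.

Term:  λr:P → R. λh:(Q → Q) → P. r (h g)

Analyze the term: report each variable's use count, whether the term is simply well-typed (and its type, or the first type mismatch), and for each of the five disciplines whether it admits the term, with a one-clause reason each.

usage: g: 1×; r (λ-bound): 1×; h (λ-bound): 1×
left-to-right use order: r, h, g
typing: ✓ — (P → R) → ((Q → Q) → P) → R
ordered: ✗ — needs exchange: uses follow r, h, g
linear: ✓ — each of g, r, h used exactly once
affine: ✓ — g, r, h: no repeats, contraction unneeded
relevant: ✓ — at least one use each (g, r, h)
unrestricted: ✓ — simply typable at (P → R) → ((Q → Q) → P) → R; W, C, E all held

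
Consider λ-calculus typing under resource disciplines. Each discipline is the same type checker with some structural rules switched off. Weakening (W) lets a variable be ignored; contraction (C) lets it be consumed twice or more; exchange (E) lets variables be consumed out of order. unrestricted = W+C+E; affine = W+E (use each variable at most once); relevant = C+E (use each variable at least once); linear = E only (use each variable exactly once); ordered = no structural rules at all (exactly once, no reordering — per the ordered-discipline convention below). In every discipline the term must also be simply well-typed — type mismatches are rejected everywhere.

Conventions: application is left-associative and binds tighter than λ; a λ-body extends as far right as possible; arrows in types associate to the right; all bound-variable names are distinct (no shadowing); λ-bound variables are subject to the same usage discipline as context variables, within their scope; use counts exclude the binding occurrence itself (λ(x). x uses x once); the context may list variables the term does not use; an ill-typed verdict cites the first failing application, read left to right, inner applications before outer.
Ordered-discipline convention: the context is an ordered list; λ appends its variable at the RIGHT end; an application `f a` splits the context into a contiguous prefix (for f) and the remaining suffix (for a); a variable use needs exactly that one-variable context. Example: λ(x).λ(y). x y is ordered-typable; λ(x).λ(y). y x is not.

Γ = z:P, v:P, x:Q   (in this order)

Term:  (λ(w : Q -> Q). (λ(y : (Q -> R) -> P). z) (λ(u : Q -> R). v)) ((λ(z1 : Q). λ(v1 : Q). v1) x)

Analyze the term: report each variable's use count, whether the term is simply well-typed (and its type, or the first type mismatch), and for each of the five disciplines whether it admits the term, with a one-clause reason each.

use counts: z: 1, v: 1, x: 1, w [bound]: 0, y [bound]: 0, u [bound]: 0, z1 [bound]: 0, v1 [bound]: 1
left-to-right use order: z, v, v1, x
typing: ✓ — P
ordered: ✗ — w, y, u, z1 left unused
linear: ✗ — w, y, u, z1 left unused
affine: ✓ — no duplicate uses among z, v, x, w, y, u, z1, v1
relevant: ✗ — w, y, u, z1 left unused
unrestricted: ✓ — well-typed at P; no restrictions here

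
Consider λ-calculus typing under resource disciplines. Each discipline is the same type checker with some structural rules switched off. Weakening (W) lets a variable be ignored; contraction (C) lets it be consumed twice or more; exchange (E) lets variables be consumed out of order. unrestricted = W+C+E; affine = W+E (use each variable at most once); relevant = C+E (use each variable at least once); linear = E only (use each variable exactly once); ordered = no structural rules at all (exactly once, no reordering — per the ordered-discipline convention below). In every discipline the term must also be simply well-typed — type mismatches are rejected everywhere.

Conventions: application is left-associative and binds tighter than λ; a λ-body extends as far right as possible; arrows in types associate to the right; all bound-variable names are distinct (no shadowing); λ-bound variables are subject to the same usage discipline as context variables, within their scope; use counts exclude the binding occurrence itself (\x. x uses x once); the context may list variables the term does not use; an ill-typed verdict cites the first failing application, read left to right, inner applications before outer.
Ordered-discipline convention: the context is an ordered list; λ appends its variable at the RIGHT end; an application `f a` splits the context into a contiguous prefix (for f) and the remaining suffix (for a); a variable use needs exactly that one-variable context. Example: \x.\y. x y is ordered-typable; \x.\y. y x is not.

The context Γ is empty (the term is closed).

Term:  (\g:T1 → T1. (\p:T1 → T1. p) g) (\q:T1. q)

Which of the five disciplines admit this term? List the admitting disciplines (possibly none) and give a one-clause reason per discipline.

accepted by: ordered, linear, affine, relevant, unrestricted
usage: g (bound)=1; p (bound)=1; q (bound)=1
left-to-right use order: p, g, q
typing: ✓ — T1 → T1
ordered: ✓ — one use each (g, p, q); ordered split holds
linear: ✓ — g, p, q: one use apiece
affine: ✓ — g, p, q: no repeats, contraction unneeded
relevant: ✓ — none of g, p, q goes unused
unrestricted: ✓ — well-typed at T1 → T1; no restrictions here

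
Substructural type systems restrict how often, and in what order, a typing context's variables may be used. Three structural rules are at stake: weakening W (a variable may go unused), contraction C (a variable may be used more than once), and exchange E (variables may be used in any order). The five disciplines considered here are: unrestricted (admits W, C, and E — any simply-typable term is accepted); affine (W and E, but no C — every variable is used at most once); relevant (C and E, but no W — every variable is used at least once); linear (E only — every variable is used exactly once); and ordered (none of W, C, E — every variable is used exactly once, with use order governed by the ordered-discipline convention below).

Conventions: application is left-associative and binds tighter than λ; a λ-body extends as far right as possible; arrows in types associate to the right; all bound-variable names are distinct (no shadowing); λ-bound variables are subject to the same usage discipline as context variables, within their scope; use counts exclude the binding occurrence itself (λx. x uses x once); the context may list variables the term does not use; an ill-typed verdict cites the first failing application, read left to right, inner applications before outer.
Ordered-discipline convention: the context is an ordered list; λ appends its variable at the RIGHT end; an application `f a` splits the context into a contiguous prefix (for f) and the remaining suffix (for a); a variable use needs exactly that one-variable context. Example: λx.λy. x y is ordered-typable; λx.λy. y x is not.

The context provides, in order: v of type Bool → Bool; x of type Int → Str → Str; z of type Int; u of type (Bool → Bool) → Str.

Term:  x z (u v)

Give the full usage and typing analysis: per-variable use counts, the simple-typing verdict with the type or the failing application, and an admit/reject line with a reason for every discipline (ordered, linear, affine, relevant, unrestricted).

usage: v ×1; x ×1; z ×1; u ×1
uses in reading order: x, z, u, v
typing: well-typed at Str
ordered ✗ (use order x, z, u, v needs exchange)
linear ✓ (each of v, x, z, u used exactly once)
affine ✓ (v, x, z, u: no repeats, contraction unneeded)
relevant ✓ (every one of v, x, z, u appears)
unrestricted ✓ (well-typed at Str; no restrictions here)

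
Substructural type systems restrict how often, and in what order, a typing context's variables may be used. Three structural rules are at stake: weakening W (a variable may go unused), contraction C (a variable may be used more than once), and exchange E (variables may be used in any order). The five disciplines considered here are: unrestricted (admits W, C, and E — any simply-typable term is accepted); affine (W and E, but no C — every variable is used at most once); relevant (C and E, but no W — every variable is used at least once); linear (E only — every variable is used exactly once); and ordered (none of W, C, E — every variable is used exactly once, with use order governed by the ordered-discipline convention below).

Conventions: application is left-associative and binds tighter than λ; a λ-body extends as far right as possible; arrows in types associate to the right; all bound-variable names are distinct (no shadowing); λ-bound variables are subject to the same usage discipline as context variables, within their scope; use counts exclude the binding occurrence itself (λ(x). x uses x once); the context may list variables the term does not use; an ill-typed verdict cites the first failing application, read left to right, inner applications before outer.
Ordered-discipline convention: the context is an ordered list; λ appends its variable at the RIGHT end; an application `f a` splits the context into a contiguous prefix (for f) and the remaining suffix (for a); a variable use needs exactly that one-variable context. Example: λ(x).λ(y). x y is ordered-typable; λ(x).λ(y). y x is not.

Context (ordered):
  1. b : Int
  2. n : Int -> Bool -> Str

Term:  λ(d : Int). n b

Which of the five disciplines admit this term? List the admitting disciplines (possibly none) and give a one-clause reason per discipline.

admitted in: affine, unrestricted
counts: b: 1, n: 1, d [bound]: 0
use order (left to right): n, b
typing: the term checks, with type Int -> Bool -> Str
ordered: ✗ — d never used (weakening)
linear: ✗ — d never used (weakening)
affine: ✓ — at most one use each (b, n, d)
relevant: ✗ — d never used (weakening)
unrestricted: ✓ — well-typed at Int -> Bool -> Str; no restrictions here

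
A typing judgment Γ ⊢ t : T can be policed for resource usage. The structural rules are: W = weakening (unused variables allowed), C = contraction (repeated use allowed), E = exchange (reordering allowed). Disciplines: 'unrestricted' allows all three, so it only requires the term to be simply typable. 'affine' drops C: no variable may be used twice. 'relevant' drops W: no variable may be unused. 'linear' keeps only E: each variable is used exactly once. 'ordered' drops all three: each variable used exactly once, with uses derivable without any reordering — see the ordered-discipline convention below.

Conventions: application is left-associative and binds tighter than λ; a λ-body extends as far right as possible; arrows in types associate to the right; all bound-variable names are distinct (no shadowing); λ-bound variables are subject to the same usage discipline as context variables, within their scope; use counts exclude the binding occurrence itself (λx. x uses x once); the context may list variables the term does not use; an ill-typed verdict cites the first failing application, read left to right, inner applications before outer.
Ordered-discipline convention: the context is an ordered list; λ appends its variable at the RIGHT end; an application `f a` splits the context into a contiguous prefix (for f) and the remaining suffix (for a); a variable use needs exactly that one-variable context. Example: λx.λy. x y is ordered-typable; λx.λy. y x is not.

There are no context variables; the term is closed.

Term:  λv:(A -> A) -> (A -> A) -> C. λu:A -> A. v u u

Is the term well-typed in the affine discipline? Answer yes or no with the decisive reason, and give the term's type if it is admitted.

no — repeated use of u ×2
use counts: v (λ-bound): 1; u (λ-bound): 2
use order (left to right): v, u, u
typing: well-typed — term : ((A -> A) -> (A -> A) -> C) -> (A -> A) -> C
summary: ordered ✗; linear ✗; affine ✗; relevant ✓; unrestricted ✓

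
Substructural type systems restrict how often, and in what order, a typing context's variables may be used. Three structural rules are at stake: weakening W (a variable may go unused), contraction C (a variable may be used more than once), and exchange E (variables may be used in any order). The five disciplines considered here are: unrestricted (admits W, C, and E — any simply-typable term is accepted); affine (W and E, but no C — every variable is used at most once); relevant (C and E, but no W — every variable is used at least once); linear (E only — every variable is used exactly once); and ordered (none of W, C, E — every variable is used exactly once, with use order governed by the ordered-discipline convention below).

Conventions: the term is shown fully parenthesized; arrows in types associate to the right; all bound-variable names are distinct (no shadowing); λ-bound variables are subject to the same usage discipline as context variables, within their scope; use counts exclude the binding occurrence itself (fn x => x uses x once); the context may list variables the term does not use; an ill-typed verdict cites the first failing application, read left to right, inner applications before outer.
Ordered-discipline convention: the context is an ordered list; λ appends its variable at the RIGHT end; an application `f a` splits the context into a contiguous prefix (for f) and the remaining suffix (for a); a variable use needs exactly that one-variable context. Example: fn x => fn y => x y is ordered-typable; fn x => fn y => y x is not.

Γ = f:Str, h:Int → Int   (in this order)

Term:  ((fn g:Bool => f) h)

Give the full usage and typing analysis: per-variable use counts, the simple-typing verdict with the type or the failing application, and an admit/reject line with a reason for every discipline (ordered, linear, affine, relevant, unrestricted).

counts: f: 1, h: 1, g (bound): 0
left-to-right use order: f, h
typing: ill-typed: an argument Int → Int mismatches the expected Bool
ordered ✗ (a type mismatch blocks all five)
linear ✗ (the type mismatch rejects it)
affine ✗ (not simply typable)
relevant ✗ (fails simple typing)
unrestricted ✗ (a type mismatch blocks all five)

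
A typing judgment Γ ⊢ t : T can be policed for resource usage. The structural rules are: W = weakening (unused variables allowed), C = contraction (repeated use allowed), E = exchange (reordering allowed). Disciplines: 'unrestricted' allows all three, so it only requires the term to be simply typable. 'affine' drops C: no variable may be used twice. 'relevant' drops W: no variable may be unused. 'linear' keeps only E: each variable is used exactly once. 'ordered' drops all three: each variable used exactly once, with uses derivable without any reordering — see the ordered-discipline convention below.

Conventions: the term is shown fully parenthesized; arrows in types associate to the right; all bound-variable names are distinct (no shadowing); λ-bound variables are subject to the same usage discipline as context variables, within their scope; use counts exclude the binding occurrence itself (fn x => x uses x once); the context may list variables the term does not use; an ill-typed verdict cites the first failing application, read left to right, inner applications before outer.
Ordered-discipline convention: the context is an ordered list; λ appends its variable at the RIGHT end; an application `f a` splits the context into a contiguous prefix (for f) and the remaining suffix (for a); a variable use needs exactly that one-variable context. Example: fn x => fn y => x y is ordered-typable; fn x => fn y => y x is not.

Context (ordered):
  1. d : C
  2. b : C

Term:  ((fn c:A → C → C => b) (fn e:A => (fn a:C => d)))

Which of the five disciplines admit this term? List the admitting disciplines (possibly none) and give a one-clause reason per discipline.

admitted by: affine, unrestricted
use counts: d ×1, b ×1, c (bound) ×0, e (bound) ×0, a (bound) ×0
use order (left to right): b, d
typing: well-typed — term : C
ordered: ✗, unused: c, e, a — weakening required
linear: ✗, unused: c, e, a — weakening required
affine: ✓, d, b, c, e, a: no repeats, contraction unneeded
relevant: ✗, unused: c, e, a — weakening required
unrestricted: ✓, type-checks (C) and nothing is barred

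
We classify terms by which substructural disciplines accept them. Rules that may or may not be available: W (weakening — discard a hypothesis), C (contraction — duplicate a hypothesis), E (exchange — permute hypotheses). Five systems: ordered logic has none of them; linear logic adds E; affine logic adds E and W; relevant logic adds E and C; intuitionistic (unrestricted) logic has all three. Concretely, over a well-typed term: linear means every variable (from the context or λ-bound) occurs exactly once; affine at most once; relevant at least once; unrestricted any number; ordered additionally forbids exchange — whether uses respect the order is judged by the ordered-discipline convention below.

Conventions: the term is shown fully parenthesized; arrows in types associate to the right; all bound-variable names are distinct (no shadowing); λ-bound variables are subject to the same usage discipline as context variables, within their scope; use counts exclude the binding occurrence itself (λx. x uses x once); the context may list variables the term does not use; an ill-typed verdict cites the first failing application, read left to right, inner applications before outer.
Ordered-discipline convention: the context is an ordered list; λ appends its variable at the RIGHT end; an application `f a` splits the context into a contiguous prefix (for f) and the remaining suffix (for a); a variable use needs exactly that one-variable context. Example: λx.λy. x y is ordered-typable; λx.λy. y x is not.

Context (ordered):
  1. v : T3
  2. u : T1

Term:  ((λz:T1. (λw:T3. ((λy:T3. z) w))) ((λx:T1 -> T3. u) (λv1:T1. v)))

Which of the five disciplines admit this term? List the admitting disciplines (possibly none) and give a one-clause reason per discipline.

admitted by: affine, unrestricted
counts: v: 1×; u: 1×; z (bound): 1×; w (bound): 1×; y (bound): 0×; x (bound): 0×; v1 (bound): 0×
uses in reading order: z, w, u, v
typing: ✓ — T3 -> T1
ordered: ✗ — needs weakening: y, x, v1 unused
linear: ✗ — needs weakening: y, x, v1 unused
affine: ✓ — none of v, u, z, w, y, x, v1 used more than once
relevant: ✗ — needs weakening: y, x, v1 unused
unrestricted: ✓ — simply typable at T3 -> T1; W, C, E all held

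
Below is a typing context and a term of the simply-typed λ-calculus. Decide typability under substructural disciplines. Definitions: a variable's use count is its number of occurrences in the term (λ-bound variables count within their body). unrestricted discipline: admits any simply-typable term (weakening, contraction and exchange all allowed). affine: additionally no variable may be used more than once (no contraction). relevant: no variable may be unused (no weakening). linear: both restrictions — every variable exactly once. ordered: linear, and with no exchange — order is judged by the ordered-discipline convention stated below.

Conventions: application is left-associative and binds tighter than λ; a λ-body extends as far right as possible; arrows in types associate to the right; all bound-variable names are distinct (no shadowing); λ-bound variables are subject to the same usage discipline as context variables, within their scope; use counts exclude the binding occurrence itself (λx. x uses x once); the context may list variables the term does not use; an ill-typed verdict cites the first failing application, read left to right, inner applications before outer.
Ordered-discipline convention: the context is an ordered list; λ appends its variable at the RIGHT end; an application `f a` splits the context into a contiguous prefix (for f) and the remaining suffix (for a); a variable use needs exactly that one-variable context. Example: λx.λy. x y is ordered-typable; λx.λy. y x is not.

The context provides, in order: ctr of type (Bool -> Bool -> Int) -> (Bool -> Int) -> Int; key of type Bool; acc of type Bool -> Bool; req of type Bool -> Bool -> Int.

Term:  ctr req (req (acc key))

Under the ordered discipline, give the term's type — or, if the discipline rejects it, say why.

not well-typed under ordered — uses contraction: req ×2
usage: ctr: 1×, key: 1×, acc: 1×, req: 2×
use order (left to right): ctr, req, req, acc, key
typing: well-typed — term : Int
per-discipline verdicts: ordered ✗; linear ✗; affine ✗; relevant ✓; unrestricted ✓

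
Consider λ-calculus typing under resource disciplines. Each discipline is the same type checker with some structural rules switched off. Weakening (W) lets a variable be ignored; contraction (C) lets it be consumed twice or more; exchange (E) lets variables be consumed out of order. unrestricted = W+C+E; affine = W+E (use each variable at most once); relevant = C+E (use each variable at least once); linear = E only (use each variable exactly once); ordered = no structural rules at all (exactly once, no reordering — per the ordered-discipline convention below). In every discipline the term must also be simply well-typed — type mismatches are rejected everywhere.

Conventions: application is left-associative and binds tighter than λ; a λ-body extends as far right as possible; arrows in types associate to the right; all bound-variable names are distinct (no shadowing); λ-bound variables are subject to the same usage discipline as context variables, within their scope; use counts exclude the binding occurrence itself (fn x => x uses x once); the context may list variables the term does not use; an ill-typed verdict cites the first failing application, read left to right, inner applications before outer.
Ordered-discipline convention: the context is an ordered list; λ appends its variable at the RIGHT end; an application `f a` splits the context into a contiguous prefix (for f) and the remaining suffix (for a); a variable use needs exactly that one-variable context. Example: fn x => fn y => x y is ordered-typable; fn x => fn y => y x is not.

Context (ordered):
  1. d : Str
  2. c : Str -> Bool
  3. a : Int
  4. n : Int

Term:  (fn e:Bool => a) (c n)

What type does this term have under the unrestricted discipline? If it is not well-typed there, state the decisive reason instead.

not well-typed under unrestricted — not simply typable
usage: d ×0; c ×1; a ×1; n ×1; e (bound) ×0
use order (left to right): a, c, n
typing: ill-typed: an application expects Str but receives Int
summary: ordered ✗ | linear ✗ | affine ✗ | relevant ✗ | unrestricted ✗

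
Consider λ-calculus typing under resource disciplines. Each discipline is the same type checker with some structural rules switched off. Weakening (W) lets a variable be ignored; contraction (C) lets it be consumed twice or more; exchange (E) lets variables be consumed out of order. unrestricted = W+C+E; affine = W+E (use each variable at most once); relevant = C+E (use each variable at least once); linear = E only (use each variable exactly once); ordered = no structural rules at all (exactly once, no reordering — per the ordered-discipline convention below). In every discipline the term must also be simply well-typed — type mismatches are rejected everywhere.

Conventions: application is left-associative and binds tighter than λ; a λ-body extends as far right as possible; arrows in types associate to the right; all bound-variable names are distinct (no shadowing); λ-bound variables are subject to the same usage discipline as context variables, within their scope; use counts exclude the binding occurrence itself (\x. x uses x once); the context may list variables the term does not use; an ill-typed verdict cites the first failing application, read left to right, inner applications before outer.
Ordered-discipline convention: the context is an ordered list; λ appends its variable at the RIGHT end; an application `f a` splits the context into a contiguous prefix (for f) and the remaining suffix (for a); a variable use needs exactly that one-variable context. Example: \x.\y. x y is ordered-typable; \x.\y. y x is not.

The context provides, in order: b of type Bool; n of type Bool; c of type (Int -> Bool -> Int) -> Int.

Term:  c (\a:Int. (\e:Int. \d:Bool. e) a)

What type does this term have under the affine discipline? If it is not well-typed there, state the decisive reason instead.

term : Int
variable uses: b: 0, n: 0, c: 1, a (bound): 1, e (bound): 1, d (bound): 0
left-to-right use order: c, e, a
typing: well-typed at Int
summary: ordered ✗ | linear ✗ | affine ✓ | relevant ✗ | unrestricted ✓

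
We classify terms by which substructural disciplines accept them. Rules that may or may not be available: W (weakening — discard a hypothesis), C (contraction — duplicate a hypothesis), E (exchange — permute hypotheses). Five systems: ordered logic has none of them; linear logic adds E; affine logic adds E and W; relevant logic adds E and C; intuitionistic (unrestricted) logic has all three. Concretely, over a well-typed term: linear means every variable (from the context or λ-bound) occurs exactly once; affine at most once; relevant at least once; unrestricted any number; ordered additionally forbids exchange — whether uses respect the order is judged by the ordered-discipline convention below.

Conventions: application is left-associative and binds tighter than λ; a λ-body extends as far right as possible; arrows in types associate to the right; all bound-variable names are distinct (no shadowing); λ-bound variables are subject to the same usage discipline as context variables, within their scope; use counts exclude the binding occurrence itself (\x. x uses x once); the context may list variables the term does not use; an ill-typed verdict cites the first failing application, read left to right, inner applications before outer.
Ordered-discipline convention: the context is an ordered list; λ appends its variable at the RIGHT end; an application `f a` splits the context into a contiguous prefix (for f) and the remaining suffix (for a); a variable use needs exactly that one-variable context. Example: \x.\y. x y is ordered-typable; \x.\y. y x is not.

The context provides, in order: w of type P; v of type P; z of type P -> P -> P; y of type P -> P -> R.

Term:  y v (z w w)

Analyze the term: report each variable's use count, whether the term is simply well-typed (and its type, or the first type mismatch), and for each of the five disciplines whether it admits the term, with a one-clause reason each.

usage: w: 2×; v: 1×; z: 1×; y: 1×
uses in reading order: y, v, z, w, w
typing: well-typed at R
ordered: ✗ — uses contraction: w ×2
linear: ✗ — uses contraction: w ×2
affine: ✗ — uses contraction: w ×2
relevant: ✓ — every one of w, v, z, y appears
unrestricted: ✓ — simply typable at R; W, C, E all held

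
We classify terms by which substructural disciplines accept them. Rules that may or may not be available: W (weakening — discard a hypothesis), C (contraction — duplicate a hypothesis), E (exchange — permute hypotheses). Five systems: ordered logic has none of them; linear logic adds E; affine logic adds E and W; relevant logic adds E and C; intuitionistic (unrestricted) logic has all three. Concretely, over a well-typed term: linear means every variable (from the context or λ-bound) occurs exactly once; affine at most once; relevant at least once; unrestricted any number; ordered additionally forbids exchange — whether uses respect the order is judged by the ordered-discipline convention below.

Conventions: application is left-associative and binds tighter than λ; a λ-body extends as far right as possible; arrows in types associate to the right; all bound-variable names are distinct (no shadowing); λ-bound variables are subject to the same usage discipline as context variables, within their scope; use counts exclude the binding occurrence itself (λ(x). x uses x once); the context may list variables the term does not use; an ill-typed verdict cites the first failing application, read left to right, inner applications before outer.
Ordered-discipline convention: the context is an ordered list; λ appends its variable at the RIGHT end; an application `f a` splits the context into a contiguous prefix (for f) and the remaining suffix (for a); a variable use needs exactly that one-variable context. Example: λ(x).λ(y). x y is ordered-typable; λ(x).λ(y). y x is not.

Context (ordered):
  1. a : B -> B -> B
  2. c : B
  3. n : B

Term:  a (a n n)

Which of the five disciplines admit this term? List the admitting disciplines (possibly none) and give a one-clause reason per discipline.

admitted by: unrestricted
use counts: a ×2; c ×0; n ×2
use order (left to right): a, a, n, n
typing: ✓ — B -> B
ordered: ✗, a ×2, n ×2 used more than once (contraction); c never used (weakening)
linear: ✗, a ×2, n ×2 used more than once (contraction); c never used (weakening)
affine: ✗, a ×2, n ×2 used more than once (contraction)
relevant: ✗, c never used (weakening)
unrestricted: ✓, well-typed at B -> B; no restrictions here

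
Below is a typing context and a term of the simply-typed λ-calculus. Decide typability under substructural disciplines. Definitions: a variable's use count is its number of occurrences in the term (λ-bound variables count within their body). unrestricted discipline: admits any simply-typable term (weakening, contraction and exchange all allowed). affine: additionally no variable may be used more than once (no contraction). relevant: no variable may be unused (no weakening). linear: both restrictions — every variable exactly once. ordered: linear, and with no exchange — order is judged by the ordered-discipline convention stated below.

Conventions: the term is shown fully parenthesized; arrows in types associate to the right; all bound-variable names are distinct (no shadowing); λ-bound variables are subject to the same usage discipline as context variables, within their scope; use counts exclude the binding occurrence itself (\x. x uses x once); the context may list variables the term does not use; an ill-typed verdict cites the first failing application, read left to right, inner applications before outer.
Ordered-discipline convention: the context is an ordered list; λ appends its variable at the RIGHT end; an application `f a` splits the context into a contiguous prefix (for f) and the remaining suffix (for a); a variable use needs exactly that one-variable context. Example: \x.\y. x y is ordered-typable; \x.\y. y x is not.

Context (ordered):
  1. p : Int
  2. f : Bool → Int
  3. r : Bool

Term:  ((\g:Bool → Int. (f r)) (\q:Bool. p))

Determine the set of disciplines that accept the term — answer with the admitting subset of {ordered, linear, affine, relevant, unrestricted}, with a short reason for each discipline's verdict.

admitted in: affine, unrestricted
usage: p ×1, f ×1, r ×1, g (λ-bound) ×0, q (λ-bound) ×0
left-to-right use order: f, r, p
typing: well-typed — term : Int
ordered: ✗ — g, q left unused
linear: ✗ — g, q left unused
affine: ✓ — p, f, r, g, q: no repeats, contraction unneeded
relevant: ✗ — g, q left unused
unrestricted: ✓ — type-checks (Int) and nothing is barred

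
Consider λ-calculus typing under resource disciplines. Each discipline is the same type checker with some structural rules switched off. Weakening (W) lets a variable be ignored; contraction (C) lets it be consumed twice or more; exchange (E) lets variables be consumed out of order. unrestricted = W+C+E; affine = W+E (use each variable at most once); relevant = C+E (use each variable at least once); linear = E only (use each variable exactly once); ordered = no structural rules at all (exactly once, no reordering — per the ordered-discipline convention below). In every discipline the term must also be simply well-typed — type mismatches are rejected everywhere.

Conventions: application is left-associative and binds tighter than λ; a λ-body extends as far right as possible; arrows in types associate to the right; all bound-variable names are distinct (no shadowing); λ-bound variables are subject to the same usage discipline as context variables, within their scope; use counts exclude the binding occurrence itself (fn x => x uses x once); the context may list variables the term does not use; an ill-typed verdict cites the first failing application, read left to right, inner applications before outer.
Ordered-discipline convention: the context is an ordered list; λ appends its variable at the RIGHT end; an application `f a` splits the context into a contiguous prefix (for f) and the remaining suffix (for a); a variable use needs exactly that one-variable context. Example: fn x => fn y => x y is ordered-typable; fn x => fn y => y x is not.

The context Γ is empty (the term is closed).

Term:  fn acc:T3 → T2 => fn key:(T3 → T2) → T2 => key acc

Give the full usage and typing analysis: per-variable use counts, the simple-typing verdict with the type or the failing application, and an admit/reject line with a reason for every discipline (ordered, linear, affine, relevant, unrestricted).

counts: acc (λ-bound)=1, key (λ-bound)=1
use order (left to right): key, acc
typing: well-typed — term : (T3 → T2) → ((T3 → T2) → T2) → T2
ordered: ✗, no contiguous prefix/suffix split fits key, acc
linear: ✓, single use per variable (acc, key)
affine: ✓, no duplicate uses among acc, key
relevant: ✓, none of acc, key goes unused
unrestricted: ✓, simply typable at (T3 → T2) → ((T3 → T2) → T2) → T2; W, C, E all held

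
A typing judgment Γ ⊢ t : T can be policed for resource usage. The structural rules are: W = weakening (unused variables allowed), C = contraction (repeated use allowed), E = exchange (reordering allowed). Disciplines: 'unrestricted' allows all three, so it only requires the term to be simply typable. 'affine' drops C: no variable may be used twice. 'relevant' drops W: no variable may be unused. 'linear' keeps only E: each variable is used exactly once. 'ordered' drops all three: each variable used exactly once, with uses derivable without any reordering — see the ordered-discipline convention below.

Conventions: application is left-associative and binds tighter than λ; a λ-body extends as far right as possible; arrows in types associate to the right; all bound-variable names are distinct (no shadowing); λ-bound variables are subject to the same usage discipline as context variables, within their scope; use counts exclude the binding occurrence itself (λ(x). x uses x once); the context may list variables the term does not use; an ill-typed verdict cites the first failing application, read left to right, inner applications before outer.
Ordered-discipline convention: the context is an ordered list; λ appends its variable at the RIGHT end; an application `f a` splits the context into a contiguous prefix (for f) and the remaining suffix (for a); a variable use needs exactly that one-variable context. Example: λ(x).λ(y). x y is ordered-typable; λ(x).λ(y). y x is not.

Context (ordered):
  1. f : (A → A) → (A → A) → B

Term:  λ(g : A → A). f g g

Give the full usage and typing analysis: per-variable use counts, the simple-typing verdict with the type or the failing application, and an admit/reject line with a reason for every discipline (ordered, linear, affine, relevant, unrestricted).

variable uses: f: 1×, g [bound]: 2×
uses in reading order: f, g, g
typing: well-typed at (A → A) → B
ordered ✗ (uses contraction: g ×2)
linear ✗ (uses contraction: g ×2)
affine ✗ (uses contraction: g ×2)
relevant ✓ (every one of f, g appears)
unrestricted ✓ (well-typed at (A → A) → B; no restrictions here)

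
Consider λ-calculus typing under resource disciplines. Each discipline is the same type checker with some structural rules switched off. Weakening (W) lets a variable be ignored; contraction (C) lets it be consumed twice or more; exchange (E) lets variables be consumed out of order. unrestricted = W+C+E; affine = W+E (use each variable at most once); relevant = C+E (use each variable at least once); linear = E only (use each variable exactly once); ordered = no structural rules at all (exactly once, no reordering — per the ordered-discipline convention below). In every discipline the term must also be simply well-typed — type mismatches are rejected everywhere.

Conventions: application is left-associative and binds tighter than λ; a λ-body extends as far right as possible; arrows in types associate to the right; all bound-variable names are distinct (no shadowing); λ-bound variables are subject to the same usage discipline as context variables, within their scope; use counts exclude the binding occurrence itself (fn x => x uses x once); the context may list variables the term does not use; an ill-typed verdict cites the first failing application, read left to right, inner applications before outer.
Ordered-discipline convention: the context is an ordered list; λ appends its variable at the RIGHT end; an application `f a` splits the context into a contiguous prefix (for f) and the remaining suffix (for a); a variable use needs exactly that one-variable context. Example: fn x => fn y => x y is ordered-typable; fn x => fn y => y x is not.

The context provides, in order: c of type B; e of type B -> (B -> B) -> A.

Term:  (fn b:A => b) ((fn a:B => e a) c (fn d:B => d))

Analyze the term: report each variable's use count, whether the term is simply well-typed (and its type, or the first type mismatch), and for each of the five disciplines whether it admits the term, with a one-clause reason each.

usage: c=1; e=1; b (bound)=1; a (bound)=1; d (bound)=1
uses in reading order: b, e, a, c, d
typing: ✓ — A
ordered: ✗ — no contiguous prefix/suffix split fits b, e, a, c, d
linear: ✓ — single use per variable (c, e, b, a, d)
affine: ✓ — no duplicate uses among c, e, b, a, d
relevant: ✓ — at least one use each (c, e, b, a, d)
unrestricted: ✓ — well-typed at A; no restrictions here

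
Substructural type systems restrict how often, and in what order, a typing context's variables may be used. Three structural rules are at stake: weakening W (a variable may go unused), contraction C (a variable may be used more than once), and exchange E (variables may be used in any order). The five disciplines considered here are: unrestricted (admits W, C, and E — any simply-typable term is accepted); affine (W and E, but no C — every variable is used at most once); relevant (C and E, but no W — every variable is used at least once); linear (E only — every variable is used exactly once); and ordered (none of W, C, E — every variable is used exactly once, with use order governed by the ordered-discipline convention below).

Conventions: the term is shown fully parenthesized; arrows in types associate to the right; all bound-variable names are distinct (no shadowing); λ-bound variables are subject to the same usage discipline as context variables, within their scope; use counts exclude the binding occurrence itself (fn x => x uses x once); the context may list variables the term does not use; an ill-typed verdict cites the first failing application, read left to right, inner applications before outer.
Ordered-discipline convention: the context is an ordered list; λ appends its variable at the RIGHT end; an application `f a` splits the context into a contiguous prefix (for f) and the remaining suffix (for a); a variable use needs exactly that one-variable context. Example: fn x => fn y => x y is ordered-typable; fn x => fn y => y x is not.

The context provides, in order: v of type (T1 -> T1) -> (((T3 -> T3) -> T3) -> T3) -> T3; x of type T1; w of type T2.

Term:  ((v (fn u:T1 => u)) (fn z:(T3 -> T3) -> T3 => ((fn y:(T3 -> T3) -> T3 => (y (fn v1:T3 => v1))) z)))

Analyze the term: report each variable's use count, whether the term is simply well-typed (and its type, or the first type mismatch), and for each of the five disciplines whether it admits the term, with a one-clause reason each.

counts: v: 1; x: 0; w: 0; u [bound]: 1; z [bound]: 1; y [bound]: 1; v1 [bound]: 1
use order (left to right): v, u, y, v1, z
typing: well-typed — term : T3
ordered: ✗ — x, w never used (weakening)
linear: ✗ — x, w never used (weakening)
affine: ✓ — none of v, x, w, u, z, y, v1 used more than once
relevant: ✗ — x, w never used (weakening)
unrestricted: ✓ — typability at T3 is all that's needed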